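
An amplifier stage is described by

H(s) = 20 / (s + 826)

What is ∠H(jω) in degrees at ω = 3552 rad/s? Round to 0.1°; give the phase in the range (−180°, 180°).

Substitute s = j3552:
Numerator: 20 = 20 + j0
Denominator: (j3552) + 826 = 826 + j3552
|N| = √(20² + 0²) ≈ 20, ∠N ≈ 0.00°
|D| = √(826² + 3552²) ≈ 3646.8, ∠D ≈ 76.91°
∠H = 0.00° − 76.91° = -76.91°

-76.9°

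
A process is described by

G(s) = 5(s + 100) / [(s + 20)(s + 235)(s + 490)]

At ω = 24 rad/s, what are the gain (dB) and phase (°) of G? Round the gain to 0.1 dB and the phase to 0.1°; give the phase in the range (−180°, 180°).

-77.0 dB, -45.3°

At s = jω = j24:
zero (s+100): 100 + j24 → |·| = √(100²+24²) = √10576 ≈ 102.84, ∠ = arctan(24/100) ≈ 13.50°
pole (s+20): 20 + j24 → |·| = √(20²+24²) = √976 ≈ 31.241, ∠ = arctan(24/20) ≈ 50.19°
pole (s+235): 235 + j24 → |·| = √(235²+24²) = √55801 ≈ 236.22, ∠ = arctan(24/235) ≈ 5.83°
pole (s+490): 490 + j24 → |·| = √(490²+24²) = √240676 ≈ 490.59, ∠ = arctan(24/490) ≈ 2.80°
|G| = 5 · 102.84 / 3.6204e+06 ≈ 0.00014203
Gain = 20 log₁₀(0.00014203) ≈ -76.95 dB
∠G = 13.50° − 58.82° = -45.32°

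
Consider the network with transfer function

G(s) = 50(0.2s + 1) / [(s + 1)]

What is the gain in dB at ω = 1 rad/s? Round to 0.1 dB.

31.1 dB

At ω = 1 rad/s:
zero (1 + j1·0.2) = 1 + j0.2 → |·| ≈ 1.0198, ∠ ≈ 11.31°
pole (1 + j1·1) = 1 + j1 → |·| ≈ 1.4142, ∠ ≈ 45.00°
|G| = 50 · 1.0198 / (1.4142) ≈ 36.056
Gain = 20 log₁₀(36.056) ≈ 31.14 dB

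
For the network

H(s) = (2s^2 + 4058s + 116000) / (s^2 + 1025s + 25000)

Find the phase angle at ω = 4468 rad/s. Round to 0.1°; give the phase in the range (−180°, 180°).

Substitute s = j4468:
Numerator: 2(j4468)^2 + 4058(j4468) + 116000 = -39810048 + j18131144
Denominator: (j4468)^2 + 1025(j4468) + 25000 = -19938024 + j4579700
|N| = √(39810048² + 18131144²) ≈ 4.3744e+07, ∠N ≈ 155.51°
|D| = √(19938024² + 4579700²) ≈ 2.0457e+07, ∠D ≈ 167.06°
∠H = 155.51° − 167.06° = -11.55°

-11.6°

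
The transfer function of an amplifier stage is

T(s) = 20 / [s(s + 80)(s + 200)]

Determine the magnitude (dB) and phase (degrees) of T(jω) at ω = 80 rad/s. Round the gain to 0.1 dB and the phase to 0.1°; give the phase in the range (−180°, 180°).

-99.8 dB, -156.8°

At s = jω = j80:
pole (s+80): 80 + j80 → |·| = √(80²+80²) = √12800 ≈ 113.14, ∠ = arctan(80/80) ≈ 45.00°
pole (s+200): 200 + j80 → |·| = √(200²+80²) = √46400 ≈ 215.41, ∠ = arctan(80/200) ≈ 21.80°
pole at origin: |s| = 80, ∠ = 90.00° (in denominator)
|T| = 20 / 1.9497e+06 ≈ 1.0258e-05
Gain = 20 log₁₀(1.0258e-05) ≈ -99.78 dB
∠T = 0.00° − 156.80° = -156.80°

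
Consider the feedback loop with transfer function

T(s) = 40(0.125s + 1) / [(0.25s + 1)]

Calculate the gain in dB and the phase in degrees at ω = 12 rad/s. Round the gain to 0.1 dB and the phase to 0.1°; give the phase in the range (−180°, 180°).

At ω = 12 rad/s:
zero (1 + j12·0.125) = 1 + j1.5 → |·| ≈ 1.8028, ∠ ≈ 56.31°
pole (1 + j12·0.25) = 1 + j3 → |·| ≈ 3.1623, ∠ ≈ 71.57°
|T| = 40 · 1.8028 / (3.1623) ≈ 22.804
Gain = 20 log₁₀(22.804) ≈ 27.16 dB
∠T = (56.31°) − (71.57°) = -15.26°

27.2 dB, -15.3°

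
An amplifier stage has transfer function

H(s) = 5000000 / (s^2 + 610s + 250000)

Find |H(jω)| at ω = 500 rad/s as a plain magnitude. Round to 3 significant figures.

16.4

At s = jω = j500:
quadratic: (j500)² + 610·j500 + 250000 = 0 + j305000 → |·| ≈ 3.05e+05, ∠ ≈ 90.00°
|H| = 5000000 / 3.05e+05 ≈ 16.393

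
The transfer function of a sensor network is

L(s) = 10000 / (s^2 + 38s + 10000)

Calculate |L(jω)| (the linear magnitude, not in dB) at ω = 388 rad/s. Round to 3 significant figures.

0.0708

At s = jω = j388:
quadratic: (j388)² + 38·j388 + 10000 = -140544 + j14744 → |·| ≈ 1.4132e+05, ∠ ≈ 174.01°
|L| = 10000 / 1.4132e+05 ≈ 0.070761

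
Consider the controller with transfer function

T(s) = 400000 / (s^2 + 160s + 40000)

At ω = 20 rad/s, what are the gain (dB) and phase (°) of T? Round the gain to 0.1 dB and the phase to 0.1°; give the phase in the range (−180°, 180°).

At s = jω = j20:
quadratic: (j20)² + 160·j20 + 40000 = 39600 + j3200 → |·| ≈ 39729, ∠ ≈ 4.62°
|T| = 400000 / 39729 ≈ 10.068
Gain = 20 log₁₀(10.068) ≈ 20.06 dB
∠T = 0.00° − 4.62° = -4.62°

20.1 dB, -4.6°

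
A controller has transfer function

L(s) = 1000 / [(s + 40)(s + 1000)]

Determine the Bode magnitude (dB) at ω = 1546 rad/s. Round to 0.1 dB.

At s = jω = j1546:
pole (s+40): 40 + j1546 → |·| = √(40²+1546²) = √2391716 ≈ 1546.5, ∠ = arctan(1546/40) ≈ 88.52°
pole (s+1000): 1000 + j1546 → |·| = √(1000²+1546²) = √3390116 ≈ 1841.2, ∠ = arctan(1546/1000) ≈ 57.10°
|L| = 1000 / 2.8474e+06 ≈ 0.0003512
Gain = 20 log₁₀(0.0003512) ≈ -69.09 dB

-69.1 dB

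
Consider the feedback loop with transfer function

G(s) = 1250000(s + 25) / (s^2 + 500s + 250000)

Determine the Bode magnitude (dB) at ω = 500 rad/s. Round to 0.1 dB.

At s = jω = j500:
zero (s+25): 25 + j500 → |·| = √(25²+500²) = √250625 ≈ 500.62, ∠ = arctan(500/25) ≈ 87.14°
quadratic: (j500)² + 500·j500 + 250000 = 0 + j250000 → |·| ≈ 2.5e+05, ∠ ≈ 90.00°
|G| = 1250000 · 500.62 / 2.5e+05 ≈ 2503.1
Gain = 20 log₁₀(2503.1) ≈ 67.97 dB

68.0 dB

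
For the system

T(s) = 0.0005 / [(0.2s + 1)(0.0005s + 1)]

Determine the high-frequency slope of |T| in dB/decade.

Each pole contributes −20 dB/decade at high frequency; each zero contributes +20 dB/decade.
Net: 0 zero(s) − 2 pole(s) → -40 dB/decade.

-40 dB/decade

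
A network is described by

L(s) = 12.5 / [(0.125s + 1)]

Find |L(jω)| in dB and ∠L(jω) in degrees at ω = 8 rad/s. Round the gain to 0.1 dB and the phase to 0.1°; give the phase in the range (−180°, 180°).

18.9 dB, -45.0°

At ω = 8 rad/s:
pole (1 + j8·0.125) = 1 + j1 → |·| ≈ 1.4142, ∠ ≈ 45.00°
|L| = 12.5 · 1 / (1.4142) ≈ 8.8389
Gain = 20 log₁₀(8.8389) ≈ 18.93 dB
∠L = (0°) − (45.00°) = -45.00°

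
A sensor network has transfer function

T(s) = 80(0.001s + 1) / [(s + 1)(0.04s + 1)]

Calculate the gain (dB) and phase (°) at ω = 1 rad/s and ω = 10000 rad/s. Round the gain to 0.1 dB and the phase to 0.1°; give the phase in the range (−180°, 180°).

At ω = 1 rad/s:
zero (1 + j1·0.001) = 1 + j0.001 → |·| ≈ 1, ∠ ≈ 0.06°
pole (1 + j1·1) = 1 + j1 → |·| ≈ 1.4142, ∠ ≈ 45.00°
pole (1 + j1·0.04) = 1 + j0.04 → |·| ≈ 1.0008, ∠ ≈ 2.29°
|T| = 80 · 1 / (1.4142 · 1.0008) ≈ 56.524
Gain = 20 log₁₀(56.524) ≈ 35.04 dB
∠T = (0.06°) − (45.00° + 2.29°) = -47.23°

At ω = 10000 rad/s:
zero (1 + j10000·0.001) = 1 + j10 → |·| ≈ 10.05, ∠ ≈ 84.29°
pole (1 + j10000·1) = 1 + j10000 → |·| ≈ 10000, ∠ ≈ 89.99°
pole (1 + j10000·0.04) = 1 + j400 → |·| ≈ 400, ∠ ≈ 89.86°
|T| = 80 · 10.05 / (10000 · 400) ≈ 0.000201
Gain = 20 log₁₀(0.000201) ≈ -73.94 dB
∠T = (84.29°) − (89.99° + 89.86°) = -95.56°

ω = 1: 35.0 dB, -47.2°; ω = 10000: -73.9 dB, -95.6°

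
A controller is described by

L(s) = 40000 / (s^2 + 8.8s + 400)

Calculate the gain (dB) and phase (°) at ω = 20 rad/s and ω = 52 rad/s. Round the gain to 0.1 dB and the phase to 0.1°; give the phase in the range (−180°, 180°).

At s = jω = j20:
quadratic: (j20)² + 8.8·j20 + 400 = 0 + j176 → |·| ≈ 176, ∠ ≈ 90.00°
|L| = 40000 / 176 ≈ 227.27
Gain = 20 log₁₀(227.27) ≈ 47.13 dB
∠L = 0.00° − 90.00° = -90.00°

At s = jω = j52:
quadratic: (j52)² + 8.8·j52 + 400 = -2304 + j457.6 → |·| ≈ 2349, ∠ ≈ 168.77°
|L| = 40000 / 2349 ≈ 17.029
Gain = 20 log₁₀(17.029) ≈ 24.62 dB
∠L = 0.00° − 168.77° = -168.77°

ω = 20: 47.1 dB, -90.0°; ω = 52: 24.6 dB, -168.8°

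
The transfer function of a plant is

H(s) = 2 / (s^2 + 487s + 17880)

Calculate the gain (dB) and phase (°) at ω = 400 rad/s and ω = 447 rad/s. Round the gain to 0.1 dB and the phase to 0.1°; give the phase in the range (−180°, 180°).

Substitute s = j400:
Numerator: 2 = 2 + j0
Denominator: (j400)^2 + 487(j400) + 17880 = -142120 + j194800
|N| = √(2² + 0²) ≈ 2, ∠N ≈ 0.00°
|D| = √(142120² + 194800²) ≈ 2.4113e+05, ∠D ≈ 126.11°
|H| = 2 / 2.4113e+05 ≈ 8.2943e-06
Gain = 20 log₁₀(8.2943e-06) ≈ -101.62 dB
∠H = 0.00° − 126.11° = -126.11°

Substitute s = j447:
Numerator: 2 = 2 + j0
Denominator: (j447)^2 + 487(j447) + 17880 = -181929 + j217689
|N| = √(2² + 0²) ≈ 2, ∠N ≈ 0.00°
|D| = √(181929² + 217689²) ≈ 2.837e+05, ∠D ≈ 129.89°
|H| = 2 / 2.837e+05 ≈ 7.0497e-06
Gain = 20 log₁₀(7.0497e-06) ≈ -103.04 dB
∠H = 0.00° − 129.89° = -129.89°

ω = 400: -101.6 dB, -126.1°; ω = 447: -103.0 dB, -129.9°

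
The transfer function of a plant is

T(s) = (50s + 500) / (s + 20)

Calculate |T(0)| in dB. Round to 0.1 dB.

T(0) = 500 / 20 = 25
20 log₁₀(25) ≈ 27.96 dB

28.0 dB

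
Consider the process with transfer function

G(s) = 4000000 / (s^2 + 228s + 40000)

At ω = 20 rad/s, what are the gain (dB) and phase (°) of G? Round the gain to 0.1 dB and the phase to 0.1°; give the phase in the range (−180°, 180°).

40.0 dB, -6.6°

At s = jω = j20:
quadratic: (j20)² + 228·j20 + 40000 = 39600 + j4560 → |·| ≈ 39862, ∠ ≈ 6.57°
|G| = 4000000 / 39862 ≈ 100.35
Gain = 20 log₁₀(100.35) ≈ 40.03 dB
∠G = 0.00° − 6.57° = -6.57°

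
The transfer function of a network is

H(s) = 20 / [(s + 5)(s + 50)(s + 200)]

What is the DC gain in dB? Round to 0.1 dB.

-68.0 dB

H(0) = 20 / (5·50·200) = 0.0004
20 log₁₀(0.0004) ≈ -67.96 dB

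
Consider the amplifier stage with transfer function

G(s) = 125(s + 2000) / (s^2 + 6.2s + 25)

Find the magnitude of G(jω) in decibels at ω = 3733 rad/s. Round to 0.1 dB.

At s = jω = j3733:
zero (s+2000): 2000 + j3733 → |·| = √(2000²+3733²) = √17935289 ≈ 4235, ∠ = arctan(3733/2000) ≈ 61.82°
quadratic: (j3733)² + 6.2·j3733 + 25 = -13935264 + j23144.6 → |·| ≈ 1.3935e+07, ∠ ≈ 179.90°
|G| = 125 · 4235 / 1.3935e+07 ≈ 0.037989
Gain = 20 log₁₀(0.037989) ≈ -28.41 dB

-28.4 dB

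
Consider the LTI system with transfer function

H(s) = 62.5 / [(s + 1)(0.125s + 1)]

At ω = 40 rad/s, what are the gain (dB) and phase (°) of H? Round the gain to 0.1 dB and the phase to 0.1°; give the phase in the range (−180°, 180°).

-10.3 dB, -167.3°

At ω = 40 rad/s:
pole (1 + j40·1) = 1 + j40 → |·| ≈ 40.012, ∠ ≈ 88.57°
pole (1 + j40·0.125) = 1 + j5 → |·| ≈ 5.099, ∠ ≈ 78.69°
|H| = 62.5 · 1 / (40.012 · 5.099) ≈ 0.30634
Gain = 20 log₁₀(0.30634) ≈ -10.28 dB
∠H = (0°) − (88.57° + 78.69°) = -167.26°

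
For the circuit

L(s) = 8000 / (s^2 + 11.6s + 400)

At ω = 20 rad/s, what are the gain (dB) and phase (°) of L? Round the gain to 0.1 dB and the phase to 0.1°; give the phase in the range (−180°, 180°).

30.8 dB, -90.0°

At s = jω = j20:
quadratic: (j20)² + 11.6·j20 + 400 = 0 + j232 → |·| ≈ 232, ∠ ≈ 90.00°
|L| = 8000 / 232 ≈ 34.483
Gain = 20 log₁₀(34.483) ≈ 30.75 dB
∠L = 0.00° − 90.00° = -90.00°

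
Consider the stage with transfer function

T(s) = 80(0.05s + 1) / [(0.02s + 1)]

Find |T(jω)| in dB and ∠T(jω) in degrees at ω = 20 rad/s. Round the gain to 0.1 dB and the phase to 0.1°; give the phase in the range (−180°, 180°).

40.4 dB, 23.2°

At ω = 20 rad/s:
zero (1 + j20·0.05) = 1 + j1 → |·| ≈ 1.4142, ∠ ≈ 45.00°
pole (1 + j20·0.02) = 1 + j0.4 → |·| ≈ 1.077, ∠ ≈ 21.80°
|T| = 80 · 1.4142 / (1.077) ≈ 105.05
Gain = 20 log₁₀(105.05) ≈ 40.43 dB
∠T = (45.00°) − (21.80°) = 23.20°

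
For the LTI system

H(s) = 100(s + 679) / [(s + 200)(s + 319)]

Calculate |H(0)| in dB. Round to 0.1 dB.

0.5 dB

H(0) = 100·679 / (200·319) ≈ 1.0643
20 log₁₀(1.0643) ≈ 0.54 dB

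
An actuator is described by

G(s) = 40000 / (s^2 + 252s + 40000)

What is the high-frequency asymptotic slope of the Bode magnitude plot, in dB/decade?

-40 dB/decade

Each pole contributes −20 dB/decade at high frequency; each zero contributes +20 dB/decade.
Net: 0 zero(s) − 2 pole(s) → -40 dB/decade.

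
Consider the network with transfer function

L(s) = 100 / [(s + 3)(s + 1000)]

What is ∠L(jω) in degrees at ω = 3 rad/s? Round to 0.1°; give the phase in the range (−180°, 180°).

At s = jω = j3:
pole (s+3): 3 + j3 → |·| = √(3²+3²) = √18 ≈ 4.2426, ∠ = arctan(3/3) ≈ 45.00°
pole (s+1000): 1000 + j3 → |·| = √(1000²+3²) = √1000009 ≈ 1000, ∠ = arctan(3/1000) ≈ 0.17°
∠L = 0.00° − 45.17° = -45.17°

-45.2°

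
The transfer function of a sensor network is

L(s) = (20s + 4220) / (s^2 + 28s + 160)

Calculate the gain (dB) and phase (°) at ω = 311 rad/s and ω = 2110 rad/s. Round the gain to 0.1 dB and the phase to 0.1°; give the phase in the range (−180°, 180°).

ω = 311: -22.2 dB, -119.0°; ω = 2110: -40.4 dB, -95.0°

Substitute s = j311:
Numerator: 20(j311) + 4220 = 4220 + j6220
Denominator: (j311)^2 + 28(j311) + 160 = -96561 + j8708
|N| = √(4220² + 6220²) ≈ 7516.4, ∠N ≈ 55.84°
|D| = √(96561² + 8708²) ≈ 96953, ∠D ≈ 174.85°
|L| = 7516.4 / 96953 ≈ 0.077526
Gain = 20 log₁₀(0.077526) ≈ -22.21 dB
∠L = 55.84° − 174.85° = -119.01°

Substitute s = j2110:
Numerator: 20(j2110) + 4220 = 4220 + j42200
Denominator: (j2110)^2 + 28(j2110) + 160 = -4451940 + j59080
|N| = √(4220² + 42200²) ≈ 42410, ∠N ≈ 84.29°
|D| = √(4451940² + 59080²) ≈ 4.4523e+06, ∠D ≈ 179.24°
|L| = 42410 / 4.4523e+06 ≈ 0.0095254
Gain = 20 log₁₀(0.0095254) ≈ -40.42 dB
∠L = 84.29° − 179.24° = -94.95°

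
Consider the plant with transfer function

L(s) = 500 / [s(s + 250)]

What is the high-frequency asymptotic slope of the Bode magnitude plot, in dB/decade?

Each pole contributes −20 dB/decade at high frequency; each zero contributes +20 dB/decade.
Net: 0 zero(s) − 2 pole(s) → -40 dB/decade.

-40 dB/decade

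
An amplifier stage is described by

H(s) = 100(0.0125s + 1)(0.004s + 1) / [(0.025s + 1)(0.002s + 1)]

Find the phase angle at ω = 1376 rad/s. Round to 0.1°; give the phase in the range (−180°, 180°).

8.0°

At ω = 1376 rad/s:
zero (1 + j1376·0.0125) = 1 + j17.2 → |·| ≈ 17.229, ∠ ≈ 86.67°
zero (1 + j1376·0.004) = 1 + j5.504 → |·| ≈ 5.5941, ∠ ≈ 79.70°
pole (1 + j1376·0.025) = 1 + j34.4 → |·| ≈ 34.415, ∠ ≈ 88.33°
pole (1 + j1376·0.002) = 1 + j2.752 → |·| ≈ 2.9281, ∠ ≈ 70.03°
∠H = (86.67° + 79.70°) − (88.33° + 70.03°) = 8.01°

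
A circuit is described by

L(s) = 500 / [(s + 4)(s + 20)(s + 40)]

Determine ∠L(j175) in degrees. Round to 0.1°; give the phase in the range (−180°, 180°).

At s = jω = j175:
pole (s+4): 4 + j175 → |·| = √(4²+175²) = √30641 ≈ 175.05, ∠ = arctan(175/4) ≈ 88.69°
pole (s+20): 20 + j175 → |·| = √(20²+175²) = √31025 ≈ 176.14, ∠ = arctan(175/20) ≈ 83.48°
pole (s+40): 40 + j175 → |·| = √(40²+175²) = √32225 ≈ 179.51, ∠ = arctan(175/40) ≈ 77.12°
∠L = 0.00° − 249.29° = -249.29° ≡ 110.71° (principal value)

110.7°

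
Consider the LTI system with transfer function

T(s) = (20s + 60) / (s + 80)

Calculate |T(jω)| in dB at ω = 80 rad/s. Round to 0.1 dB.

Substitute s = j80:
Numerator: 20(j80) + 60 = 60 + j1600
Denominator: (j80) + 80 = 80 + j80
|N| = √(60² + 1600²) ≈ 1601.1, ∠N ≈ 87.85°
|D| = √(80² + 80²) ≈ 113.14, ∠D ≈ 45.00°
|T| = 1601.1 / 113.14 ≈ 14.151
Gain = 20 log₁₀(14.151) ≈ 23.02 dB

23.0 dB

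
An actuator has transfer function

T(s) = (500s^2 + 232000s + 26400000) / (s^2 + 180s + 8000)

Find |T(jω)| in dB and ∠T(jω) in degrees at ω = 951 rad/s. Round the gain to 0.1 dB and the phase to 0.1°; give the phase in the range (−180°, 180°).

Substitute s = j951:
Numerator: 500(j951)^2 + 232000(j951) + 26400000 = -425800500 + j220632000
Denominator: (j951)^2 + 180(j951) + 8000 = -896401 + j171180
|N| = √(425800500² + 220632000²) ≈ 4.7957e+08, ∠N ≈ 152.61°
|D| = √(896401² + 171180²) ≈ 9.126e+05, ∠D ≈ 169.19°
|T| = 4.7957e+08 / 9.126e+05 ≈ 525.5
Gain = 20 log₁₀(525.5) ≈ 54.41 dB
∠T = 152.61° − 169.19° = -16.58°

54.4 dB, -16.6°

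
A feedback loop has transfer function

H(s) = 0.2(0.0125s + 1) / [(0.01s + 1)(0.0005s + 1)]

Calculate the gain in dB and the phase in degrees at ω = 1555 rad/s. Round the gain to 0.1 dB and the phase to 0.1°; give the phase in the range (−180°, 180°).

At ω = 1555 rad/s:
zero (1 + j1555·0.0125) = 1 + j19.4375 → |·| ≈ 19.463, ∠ ≈ 87.05°
pole (1 + j1555·0.01) = 1 + j15.55 → |·| ≈ 15.582, ∠ ≈ 86.32°
pole (1 + j1555·0.0005) = 1 + j0.7775 → |·| ≈ 1.2667, ∠ ≈ 37.87°
|H| = 0.2 · 19.463 / (15.582 · 1.2667) ≈ 0.19722
Gain = 20 log₁₀(0.19722) ≈ -14.10 dB
∠H = (87.05°) − (86.32° + 37.87°) = -37.14°

-14.1 dB, -37.1°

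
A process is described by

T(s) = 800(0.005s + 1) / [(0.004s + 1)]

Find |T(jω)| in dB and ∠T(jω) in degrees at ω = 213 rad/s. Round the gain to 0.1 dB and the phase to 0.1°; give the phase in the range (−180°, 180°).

59.0 dB, 6.4°

At ω = 213 rad/s:
zero (1 + j213·0.005) = 1 + j1.065 → |·| ≈ 1.4609, ∠ ≈ 46.80°
pole (1 + j213·0.004) = 1 + j0.852 → |·| ≈ 1.3137, ∠ ≈ 40.43°
|T| = 800 · 1.4609 / (1.3137) ≈ 889.64
Gain = 20 log₁₀(889.64) ≈ 58.98 dB
∠T = (46.80°) − (40.43°) = 6.37°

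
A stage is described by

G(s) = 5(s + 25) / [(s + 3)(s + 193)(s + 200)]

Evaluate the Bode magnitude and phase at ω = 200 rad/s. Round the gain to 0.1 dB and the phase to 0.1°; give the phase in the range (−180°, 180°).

-83.9 dB, -97.3°

At s = jω = j200:
zero (s+25): 25 + j200 → |·| = √(25²+200²) = √40625 ≈ 201.56, ∠ = arctan(200/25) ≈ 82.87°
pole (s+3): 3 + j200 → |·| = √(3²+200²) = √40009 ≈ 200.02, ∠ = arctan(200/3) ≈ 89.14°
pole (s+193): 193 + j200 → |·| = √(193²+200²) = √77249 ≈ 277.94, ∠ = arctan(200/193) ≈ 46.02°
pole (s+200): 200 + j200 → |·| = √(200²+200²) = √80000 ≈ 282.84, ∠ = arctan(200/200) ≈ 45.00°
|G| = 5 · 201.56 / 1.5724e+07 ≈ 6.4093e-05
Gain = 20 log₁₀(6.4093e-05) ≈ -83.86 dB
∠G = 82.87° − 180.16° = -97.29°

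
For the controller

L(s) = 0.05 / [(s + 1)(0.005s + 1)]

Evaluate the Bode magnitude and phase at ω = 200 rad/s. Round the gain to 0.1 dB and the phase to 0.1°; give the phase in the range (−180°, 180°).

-75.1 dB, -134.7°

At ω = 200 rad/s:
pole (1 + j200·1) = 1 + j200 → |·| ≈ 200, ∠ ≈ 89.71°
pole (1 + j200·0.005) = 1 + j1 → |·| ≈ 1.4142, ∠ ≈ 45.00°
|L| = 0.05 · 1 / (200 · 1.4142) ≈ 0.00017678
Gain = 20 log₁₀(0.00017678) ≈ -75.05 dB
∠L = (0°) − (89.71° + 45.00°) = -134.71°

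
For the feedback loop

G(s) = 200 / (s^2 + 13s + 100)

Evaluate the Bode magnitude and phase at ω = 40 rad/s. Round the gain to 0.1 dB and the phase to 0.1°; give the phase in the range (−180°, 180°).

-18.0 dB, -160.9°

At s = jω = j40:
quadratic: (j40)² + 13·j40 + 100 = -1500 + j520 → |·| ≈ 1587.6, ∠ ≈ 160.88°
|G| = 200 / 1587.6 ≈ 0.12598
Gain = 20 log₁₀(0.12598) ≈ -17.99 dB
∠G = 0.00° − 160.88° = -160.88°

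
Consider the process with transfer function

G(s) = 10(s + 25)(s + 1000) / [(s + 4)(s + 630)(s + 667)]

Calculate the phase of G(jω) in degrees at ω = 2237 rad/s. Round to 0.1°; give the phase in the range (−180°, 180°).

At s = jω = j2237:
zero (s+25): 25 + j2237 → |·| = √(25²+2237²) = √5004794 ≈ 2237.1, ∠ = arctan(2237/25) ≈ 89.36°
zero (s+1000): 1000 + j2237 → |·| = √(1000²+2237²) = √6004169 ≈ 2450.3, ∠ = arctan(2237/1000) ≈ 65.91°
pole (s+4): 4 + j2237 → |·| = √(4²+2237²) = √5004185 ≈ 2237, ∠ = arctan(2237/4) ≈ 89.90°
pole (s+630): 630 + j2237 → |·| = √(630²+2237²) = √5401069 ≈ 2324, ∠ = arctan(2237/630) ≈ 74.27°
pole (s+667): 667 + j2237 → |·| = √(667²+2237²) = √5449058 ≈ 2334.3, ∠ = arctan(2237/667) ≈ 73.40°
∠G = 155.27° − 237.57° = -82.30°

-82.3°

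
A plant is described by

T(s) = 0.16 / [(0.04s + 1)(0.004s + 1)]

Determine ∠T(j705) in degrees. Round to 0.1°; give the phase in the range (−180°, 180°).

At ω = 705 rad/s:
pole (1 + j705·0.04) = 1 + j28.2 → |·| ≈ 28.218, ∠ ≈ 87.97°
pole (1 + j705·0.004) = 1 + j2.82 → |·| ≈ 2.9921, ∠ ≈ 70.47°
∠T = (0°) − (87.97° + 70.47°) = -158.44°

-158.4°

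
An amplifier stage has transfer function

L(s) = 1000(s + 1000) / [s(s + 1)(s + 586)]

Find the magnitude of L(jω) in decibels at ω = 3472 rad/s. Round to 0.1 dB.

At s = jω = j3472:
zero (s+1000): 1000 + j3472 → |·| = √(1000²+3472²) = √13054784 ≈ 3613.1, ∠ = arctan(3472/1000) ≈ 73.93°
pole (s+1): 1 + j3472 → |·| = √(1²+3472²) = √12054785 ≈ 3472, ∠ = arctan(3472/1) ≈ 89.98°
pole (s+586): 586 + j3472 → |·| = √(586²+3472²) = √12398180 ≈ 3521.1, ∠ = arctan(3472/586) ≈ 80.42°
pole at origin: |s| = 3472, ∠ = 90.00° (in denominator)
|L| = 1000 · 3613.1 / 4.2446e+10 ≈ 8.5122e-05
Gain = 20 log₁₀(8.5122e-05) ≈ -81.40 dB

-81.4 dB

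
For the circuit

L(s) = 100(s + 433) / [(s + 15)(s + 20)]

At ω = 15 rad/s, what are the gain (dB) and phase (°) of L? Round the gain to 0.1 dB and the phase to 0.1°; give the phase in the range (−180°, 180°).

38.2 dB, -79.9°

At s = jω = j15:
zero (s+433): 433 + j15 → |·| = √(433²+15²) = √187714 ≈ 433.26, ∠ = arctan(15/433) ≈ 1.98°
pole (s+15): 15 + j15 → |·| = √(15²+15²) = √450 ≈ 21.213, ∠ = arctan(15/15) ≈ 45.00°
pole (s+20): 20 + j15 → |·| = √(20²+15²) = √625 ≈ 25, ∠ = arctan(15/20) ≈ 36.87°
|L| = 100 · 433.26 / 530.33 ≈ 81.696
Gain = 20 log₁₀(81.696) ≈ 38.24 dB
∠L = 1.98° − 81.87° = -79.89°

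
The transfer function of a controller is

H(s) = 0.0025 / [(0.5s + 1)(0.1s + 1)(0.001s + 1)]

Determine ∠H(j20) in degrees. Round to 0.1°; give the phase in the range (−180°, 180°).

At ω = 20 rad/s:
pole (1 + j20·0.5) = 1 + j10 → |·| ≈ 10.05, ∠ ≈ 84.29°
pole (1 + j20·0.1) = 1 + j2 → |·| ≈ 2.2361, ∠ ≈ 63.43°
pole (1 + j20·0.001) = 1 + j0.02 → |·| ≈ 1.0002, ∠ ≈ 1.15°
∠H = (0°) − (84.29° + 63.43° + 1.15°) = -148.87°

-148.9°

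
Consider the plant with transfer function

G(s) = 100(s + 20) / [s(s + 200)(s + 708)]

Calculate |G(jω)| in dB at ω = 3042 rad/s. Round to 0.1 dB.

-99.6 dB

At s = jω = j3042:
zero (s+20): 20 + j3042 → |·| = √(20²+3042²) = √9254164 ≈ 3042.1, ∠ = arctan(3042/20) ≈ 89.62°
pole (s+200): 200 + j3042 → |·| = √(200²+3042²) = √9293764 ≈ 3048.6, ∠ = arctan(3042/200) ≈ 86.24°
pole (s+708): 708 + j3042 → |·| = √(708²+3042²) = √9755028 ≈ 3123.3, ∠ = arctan(3042/708) ≈ 76.90°
pole at origin: |s| = 3042, ∠ = 90.00° (in denominator)
|G| = 100 · 3042.1 / 2.8965e+10 ≈ 1.0503e-05
Gain = 20 log₁₀(1.0503e-05) ≈ -99.57 dB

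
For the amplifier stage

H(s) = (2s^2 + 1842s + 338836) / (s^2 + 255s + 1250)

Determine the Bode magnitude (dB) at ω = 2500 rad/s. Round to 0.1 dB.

6.3 dB

Substitute s = j2500:
Numerator: 2(j2500)^2 + 1842(j2500) + 338836 = -12161164 + j4605000
Denominator: (j2500)^2 + 255(j2500) + 1250 = -6248750 + j637500
|N| = √(12161164² + 4605000²) ≈ 1.3004e+07, ∠N ≈ 159.26°
|D| = √(6248750² + 637500²) ≈ 6.2812e+06, ∠D ≈ 174.17°
|H| = 1.3004e+07 / 6.2812e+06 ≈ 2.0703
Gain = 20 log₁₀(2.0703) ≈ 6.32 dB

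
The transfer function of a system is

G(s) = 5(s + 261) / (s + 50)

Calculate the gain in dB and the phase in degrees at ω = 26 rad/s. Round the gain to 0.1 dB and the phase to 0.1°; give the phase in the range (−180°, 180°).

27.3 dB, -21.8°

At s = jω = j26:
zero (s+261): 261 + j26 → |·| = √(261²+26²) = √68797 ≈ 262.29, ∠ = arctan(26/261) ≈ 5.69°
pole (s+50): 50 + j26 → |·| = √(50²+26²) = √3176 ≈ 56.356, ∠ = arctan(26/50) ≈ 27.47°
|G| = 5 · 262.29 / 56.356 ≈ 23.271
Gain = 20 log₁₀(23.271) ≈ 27.34 dB
∠G = 5.69° − 27.47° = -21.78°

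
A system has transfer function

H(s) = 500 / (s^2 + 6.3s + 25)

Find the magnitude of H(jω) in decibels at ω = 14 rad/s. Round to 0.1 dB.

At s = jω = j14:
quadratic: (j14)² + 6.3·j14 + 25 = -171 + j88.2 → |·| ≈ 192.41, ∠ ≈ 152.72°
|H| = 500 / 192.41 ≈ 2.5986
Gain = 20 log₁₀(2.5986) ≈ 8.29 dB

8.3 dB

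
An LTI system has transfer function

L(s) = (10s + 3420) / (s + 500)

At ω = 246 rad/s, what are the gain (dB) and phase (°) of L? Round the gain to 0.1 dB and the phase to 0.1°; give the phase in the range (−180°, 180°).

Substitute s = j246:
Numerator: 10(j246) + 3420 = 3420 + j2460
Denominator: (j246) + 500 = 500 + j246
|N| = √(3420² + 2460²) ≈ 4212.8, ∠N ≈ 35.73°
|D| = √(500² + 246²) ≈ 557.24, ∠D ≈ 26.20°
|L| = 4212.8 / 557.24 ≈ 7.5601
Gain = 20 log₁₀(7.5601) ≈ 17.57 dB
∠L = 35.73° − 26.20° = 9.53°

17.6 dB, 9.5°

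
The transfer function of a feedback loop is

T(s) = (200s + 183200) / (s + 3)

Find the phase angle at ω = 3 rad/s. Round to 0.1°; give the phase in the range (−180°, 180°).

-44.8°

Substitute s = j3:
Numerator: 200(j3) + 183200 = 183200 + j600
Denominator: (j3) + 3 = 3 + j3
|N| = √(183200² + 600²) ≈ 1.832e+05, ∠N ≈ 0.19°
|D| = √(3² + 3²) ≈ 4.2426, ∠D ≈ 45.00°
∠T = 0.19° − 45.00° = -44.81°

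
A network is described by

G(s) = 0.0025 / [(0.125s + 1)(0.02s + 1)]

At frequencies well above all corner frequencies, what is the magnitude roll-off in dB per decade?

-40 dB/decade

Each pole contributes −20 dB/decade at high frequency; each zero contributes +20 dB/decade.
Net: 0 zero(s) − 2 pole(s) → -40 dB/decade.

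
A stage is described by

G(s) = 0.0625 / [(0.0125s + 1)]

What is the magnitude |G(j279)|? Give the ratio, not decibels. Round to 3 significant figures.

0.0172

At ω = 279 rad/s:
pole (1 + j279·0.0125) = 1 + j3.4875 → |·| ≈ 3.628, ∠ ≈ 74.00°
|G| = 0.0625 · 1 / (3.628) ≈ 0.017227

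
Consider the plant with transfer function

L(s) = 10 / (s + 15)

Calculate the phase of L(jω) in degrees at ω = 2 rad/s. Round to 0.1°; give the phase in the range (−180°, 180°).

-7.6°

At s = jω = j2:
pole (s+15): 15 + j2 → |·| = √(15²+2²) = √229 ≈ 15.133, ∠ = arctan(2/15) ≈ 7.59°
∠L = 0.00° − 7.59° = -7.59°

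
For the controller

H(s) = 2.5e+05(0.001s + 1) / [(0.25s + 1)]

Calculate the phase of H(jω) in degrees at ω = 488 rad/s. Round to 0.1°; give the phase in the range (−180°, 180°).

-63.5°

At ω = 488 rad/s:
zero (1 + j488·0.001) = 1 + j0.488 → |·| ≈ 1.1127, ∠ ≈ 26.01°
pole (1 + j488·0.25) = 1 + j122 → |·| ≈ 122, ∠ ≈ 89.53°
∠H = (26.01°) − (89.53°) = -63.52°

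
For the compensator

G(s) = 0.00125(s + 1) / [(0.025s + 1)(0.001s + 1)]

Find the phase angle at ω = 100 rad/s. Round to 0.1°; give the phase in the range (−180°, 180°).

15.5°

At ω = 100 rad/s:
zero (1 + j100·1) = 1 + j100 → |·| ≈ 100, ∠ ≈ 89.43°
pole (1 + j100·0.025) = 1 + j2.5 → |·| ≈ 2.6926, ∠ ≈ 68.20°
pole (1 + j100·0.001) = 1 + j0.1 → |·| ≈ 1.005, ∠ ≈ 5.71°
∠G = (89.43°) − (68.20° + 5.71°) = 15.52°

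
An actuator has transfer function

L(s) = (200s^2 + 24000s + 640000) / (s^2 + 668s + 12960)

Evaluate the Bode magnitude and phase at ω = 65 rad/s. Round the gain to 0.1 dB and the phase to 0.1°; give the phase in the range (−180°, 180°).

31.0 dB, 18.9°

Substitute s = j65:
Numerator: 200(j65)^2 + 24000(j65) + 640000 = -205000 + j1560000
Denominator: (j65)^2 + 668(j65) + 12960 = 8735 + j43420
|N| = √(205000² + 1560000²) ≈ 1.5734e+06, ∠N ≈ 97.49°
|D| = √(8735² + 43420²) ≈ 44290, ∠D ≈ 78.63°
|L| = 1.5734e+06 / 44290 ≈ 35.525
Gain = 20 log₁₀(35.525) ≈ 31.01 dB
∠L = 97.49° − 78.63° = 18.86°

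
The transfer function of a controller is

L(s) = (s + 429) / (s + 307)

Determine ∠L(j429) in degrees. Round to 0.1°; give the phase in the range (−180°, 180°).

Substitute s = j429:
Numerator: (j429) + 429 = 429 + j429
Denominator: (j429) + 307 = 307 + j429
|N| = √(429² + 429²) ≈ 606.7, ∠N ≈ 45.00°
|D| = √(307² + 429²) ≈ 527.53, ∠D ≈ 54.41°
∠L = 45.00° − 54.41° = -9.41°

-9.4°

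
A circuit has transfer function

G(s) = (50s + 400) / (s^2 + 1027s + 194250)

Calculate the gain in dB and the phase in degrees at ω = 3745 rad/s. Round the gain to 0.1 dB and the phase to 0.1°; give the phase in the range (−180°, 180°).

-37.7 dB, -74.6°

Substitute s = j3745:
Numerator: 50(j3745) + 400 = 400 + j187250
Denominator: (j3745)^2 + 1027(j3745) + 194250 = -13830775 + j3846115
|N| = √(400² + 187250²) ≈ 1.8725e+05, ∠N ≈ 89.88°
|D| = √(13830775² + 3846115²) ≈ 1.4356e+07, ∠D ≈ 164.46°
|G| = 1.8725e+05 / 1.4356e+07 ≈ 0.013043
Gain = 20 log₁₀(0.013043) ≈ -37.69 dB
∠G = 89.88° − 164.46° = -74.58°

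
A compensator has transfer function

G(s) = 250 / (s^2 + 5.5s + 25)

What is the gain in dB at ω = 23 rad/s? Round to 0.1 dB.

At s = jω = j23:
quadratic: (j23)² + 5.5·j23 + 25 = -504 + j126.5 → |·| ≈ 519.63, ∠ ≈ 165.91°
|G| = 250 / 519.63 ≈ 0.48111
Gain = 20 log₁₀(0.48111) ≈ -6.36 dB

-6.4 dB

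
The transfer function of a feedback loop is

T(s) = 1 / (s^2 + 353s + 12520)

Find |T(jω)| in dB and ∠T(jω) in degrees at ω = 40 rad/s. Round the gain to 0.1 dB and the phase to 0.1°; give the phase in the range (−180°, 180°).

Substitute s = j40:
Numerator: 1 = 1 + j0
Denominator: (j40)^2 + 353(j40) + 12520 = 10920 + j14120
|N| = √(1² + 0²) ≈ 1, ∠N ≈ 0.00°
|D| = √(10920² + 14120²) ≈ 17850, ∠D ≈ 52.28°
|T| = 1 / 17850 ≈ 5.6022e-05
Gain = 20 log₁₀(5.6022e-05) ≈ -85.03 dB
∠T = 0.00° − 52.28° = -52.28°

-85.0 dB, -52.3°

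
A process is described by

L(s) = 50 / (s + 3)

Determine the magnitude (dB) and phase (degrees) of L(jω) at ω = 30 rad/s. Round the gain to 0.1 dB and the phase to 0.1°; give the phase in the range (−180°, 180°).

At s = jω = j30:
pole (s+3): 3 + j30 → |·| = √(3²+30²) = √909 ≈ 30.15, ∠ = arctan(30/3) ≈ 84.29°
|L| = 50 / 30.15 ≈ 1.6584
Gain = 20 log₁₀(1.6584) ≈ 4.39 dB
∠L = 0.00° − 84.29° = -84.29°

4.4 dB, -84.3°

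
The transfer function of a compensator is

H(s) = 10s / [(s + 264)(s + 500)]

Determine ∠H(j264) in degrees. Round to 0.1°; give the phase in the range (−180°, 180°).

17.2°

At s = jω = j264:
zero at origin: s = j264 → |·| = 264, ∠ = 90.00°
pole (s+264): 264 + j264 → |·| = √(264²+264²) = √139392 ≈ 373.35, ∠ = arctan(264/264) ≈ 45.00°
pole (s+500): 500 + j264 → |·| = √(500²+264²) = √319696 ≈ 565.42, ∠ = arctan(264/500) ≈ 27.83°
∠H = 90.00° − 72.83° = 17.17°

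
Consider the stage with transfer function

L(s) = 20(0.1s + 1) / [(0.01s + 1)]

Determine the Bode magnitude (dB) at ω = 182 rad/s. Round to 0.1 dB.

44.9 dB

At ω = 182 rad/s:
zero (1 + j182·0.1) = 1 + j18.2 → |·| ≈ 18.227, ∠ ≈ 86.86°
pole (1 + j182·0.01) = 1 + j1.82 → |·| ≈ 2.0766, ∠ ≈ 61.21°
|L| = 20 · 18.227 / (2.0766) ≈ 175.55
Gain = 20 log₁₀(175.55) ≈ 44.89 dB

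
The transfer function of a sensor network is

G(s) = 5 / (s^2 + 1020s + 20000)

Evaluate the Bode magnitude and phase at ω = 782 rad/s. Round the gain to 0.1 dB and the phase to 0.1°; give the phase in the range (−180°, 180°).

Substitute s = j782:
Numerator: 5 = 5 + j0
Denominator: (j782)^2 + 1020(j782) + 20000 = -591524 + j797640
|N| = √(5² + 0²) ≈ 5, ∠N ≈ 0.00°
|D| = √(591524² + 797640²) ≈ 9.9304e+05, ∠D ≈ 126.56°
|G| = 5 / 9.9304e+05 ≈ 5.035e-06
Gain = 20 log₁₀(5.035e-06) ≈ -105.96 dB
∠G = 0.00° − 126.56° = -126.56°

-106.0 dB, -126.6°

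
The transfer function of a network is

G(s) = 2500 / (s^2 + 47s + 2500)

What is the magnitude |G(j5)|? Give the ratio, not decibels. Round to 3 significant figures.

1.01

At s = jω = j5:
quadratic: (j5)² + 47·j5 + 2500 = 2475 + j235 → |·| ≈ 2486.1, ∠ ≈ 5.42°
|G| = 2500 / 2486.1 ≈ 1.0056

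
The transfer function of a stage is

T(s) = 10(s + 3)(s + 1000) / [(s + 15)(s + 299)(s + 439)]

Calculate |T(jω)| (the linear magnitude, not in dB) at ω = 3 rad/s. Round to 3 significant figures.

0.0211

At s = jω = j3:
zero (s+3): 3 + j3 → |·| = √(3²+3²) = √18 ≈ 4.2426, ∠ = arctan(3/3) ≈ 45.00°
zero (s+1000): 1000 + j3 → |·| = √(1000²+3²) = √1000009 ≈ 1000, ∠ = arctan(3/1000) ≈ 0.17°
pole (s+15): 15 + j3 → |·| = √(15²+3²) = √234 ≈ 15.297, ∠ = arctan(3/15) ≈ 11.31°
pole (s+299): 299 + j3 → |·| = √(299²+3²) = √89410 ≈ 299.02, ∠ = arctan(3/299) ≈ 0.57°
pole (s+439): 439 + j3 → |·| = √(439²+3²) = √192730 ≈ 439.01, ∠ = arctan(3/439) ≈ 0.39°
|T| = 10 · 4242.6 / 2.0081e+06 ≈ 0.021127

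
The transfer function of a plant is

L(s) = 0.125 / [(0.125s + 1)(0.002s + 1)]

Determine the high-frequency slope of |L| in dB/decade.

Each pole contributes −20 dB/decade at high frequency; each zero contributes +20 dB/decade.
Net: 0 zero(s) − 2 pole(s) → -40 dB/decade.

-40 dB/decade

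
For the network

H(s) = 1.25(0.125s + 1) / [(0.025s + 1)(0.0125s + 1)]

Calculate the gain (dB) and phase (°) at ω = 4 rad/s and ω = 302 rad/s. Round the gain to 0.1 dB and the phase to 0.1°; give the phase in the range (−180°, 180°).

ω = 4: 2.9 dB, 18.0°; ω = 302: 4.0 dB, -69.1°

At ω = 4 rad/s:
zero (1 + j4·0.125) = 1 + j0.5 → |·| ≈ 1.118, ∠ ≈ 26.57°
pole (1 + j4·0.025) = 1 + j0.1 → |·| ≈ 1.005, ∠ ≈ 5.71°
pole (1 + j4·0.0125) = 1 + j0.05 → |·| ≈ 1.0012, ∠ ≈ 2.86°
|H| = 1.25 · 1.118 / (1.005 · 1.0012) ≈ 1.3889
Gain = 20 log₁₀(1.3889) ≈ 2.85 dB
∠H = (26.57°) − (5.71° + 2.86°) = 18.00°

At ω = 302 rad/s:
zero (1 + j302·0.125) = 1 + j37.75 → |·| ≈ 37.763, ∠ ≈ 88.48°
pole (1 + j302·0.025) = 1 + j7.55 → |·| ≈ 7.6159, ∠ ≈ 82.46°
pole (1 + j302·0.0125) = 1 + j3.775 → |·| ≈ 3.9052, ∠ ≈ 75.16°
|H| = 1.25 · 37.763 / (7.6159 · 3.9052) ≈ 1.5871
Gain = 20 log₁₀(1.5871) ≈ 4.01 dB
∠H = (88.48°) − (82.46° + 75.16°) = -69.14°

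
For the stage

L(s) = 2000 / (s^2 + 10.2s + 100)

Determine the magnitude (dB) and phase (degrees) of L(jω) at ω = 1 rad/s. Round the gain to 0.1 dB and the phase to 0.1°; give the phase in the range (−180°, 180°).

26.1 dB, -5.9°

At s = jω = j1:
quadratic: (j1)² + 10.2·j1 + 100 = 99 + j10.2 → |·| ≈ 99.524, ∠ ≈ 5.88°
|L| = 2000 / 99.524 ≈ 20.096
Gain = 20 log₁₀(20.096) ≈ 26.06 dB
∠L = 0.00° − 5.88° = -5.88°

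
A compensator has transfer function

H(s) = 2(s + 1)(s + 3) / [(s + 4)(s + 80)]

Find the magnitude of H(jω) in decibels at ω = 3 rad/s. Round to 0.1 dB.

-23.5 dB

At s = jω = j3:
zero (s+1): 1 + j3 → |·| = √(1²+3²) = √10 ≈ 3.1623, ∠ = arctan(3/1) ≈ 71.57°
zero (s+3): 3 + j3 → |·| = √(3²+3²) = √18 ≈ 4.2426, ∠ = arctan(3/3) ≈ 45.00°
pole (s+4): 4 + j3 → |·| = √(4²+3²) = √25 ≈ 5, ∠ = arctan(3/4) ≈ 36.87°
pole (s+80): 80 + j3 → |·| = √(80²+3²) = √6409 ≈ 80.056, ∠ = arctan(3/80) ≈ 2.15°
|H| = 2 · 13.416 / 400.28 ≈ 0.067033
Gain = 20 log₁₀(0.067033) ≈ -23.47 dB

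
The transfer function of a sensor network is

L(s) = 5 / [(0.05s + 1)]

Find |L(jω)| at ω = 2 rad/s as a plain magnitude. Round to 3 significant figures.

At ω = 2 rad/s:
pole (1 + j2·0.05) = 1 + j0.1 → |·| ≈ 1.005, ∠ ≈ 5.71°
|L| = 5 · 1 / (1.005) ≈ 4.9751

4.98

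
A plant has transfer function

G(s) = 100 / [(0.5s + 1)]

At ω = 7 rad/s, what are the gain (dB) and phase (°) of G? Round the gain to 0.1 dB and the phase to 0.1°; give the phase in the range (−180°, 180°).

28.8 dB, -74.1°

At ω = 7 rad/s:
pole (1 + j7·0.5) = 1 + j3.5 → |·| ≈ 3.6401, ∠ ≈ 74.05°
|G| = 100 · 1 / (3.6401) ≈ 27.472
Gain = 20 log₁₀(27.472) ≈ 28.78 dB
∠G = (0°) − (74.05°) = -74.05°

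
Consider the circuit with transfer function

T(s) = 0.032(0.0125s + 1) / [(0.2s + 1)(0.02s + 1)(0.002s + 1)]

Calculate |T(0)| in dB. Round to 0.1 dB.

-29.9 dB

T(0) = 0.032 · 1 / 1 = 0.032
20 log₁₀(0.032) ≈ -29.90 dB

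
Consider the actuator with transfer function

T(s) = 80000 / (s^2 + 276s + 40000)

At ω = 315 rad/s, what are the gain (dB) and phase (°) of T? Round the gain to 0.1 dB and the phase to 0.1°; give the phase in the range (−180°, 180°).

At s = jω = j315:
quadratic: (j315)² + 276·j315 + 40000 = -59225 + j86940 → |·| ≈ 1.052e+05, ∠ ≈ 124.26°
|T| = 80000 / 1.052e+05 ≈ 0.76046
Gain = 20 log₁₀(0.76046) ≈ -2.38 dB
∠T = 0.00° − 124.26° = -124.26°

-2.4 dB, -124.3°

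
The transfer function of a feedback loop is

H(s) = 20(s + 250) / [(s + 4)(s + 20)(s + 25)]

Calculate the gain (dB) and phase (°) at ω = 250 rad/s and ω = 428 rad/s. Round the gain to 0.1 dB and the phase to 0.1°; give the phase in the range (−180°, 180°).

ω = 250: -67.0 dB, 146.2°; ω = 428: -78.0 dB, 156.3°

At s = jω = j250:
zero (s+250): 250 + j250 → |·| = √(250²+250²) = √125000 ≈ 353.55, ∠ = arctan(250/250) ≈ 45.00°
pole (s+4): 4 + j250 → |·| = √(4²+250²) = √62516 ≈ 250.03, ∠ = arctan(250/4) ≈ 89.08°
pole (s+20): 20 + j250 → |·| = √(20²+250²) = √62900 ≈ 250.8, ∠ = arctan(250/20) ≈ 85.43°
pole (s+25): 25 + j250 → |·| = √(25²+250²) = √63125 ≈ 251.25, ∠ = arctan(250/25) ≈ 84.29°
|H| = 20 · 353.55 / 1.5755e+07 ≈ 0.00044881
Gain = 20 log₁₀(0.00044881) ≈ -66.96 dB
∠H = 45.00° − 258.80° = -213.80° ≡ 146.20° (principal value)

At s = jω = j428:
zero (s+250): 250 + j428 → |·| = √(250²+428²) = √245684 ≈ 495.67, ∠ = arctan(428/250) ≈ 59.71°
pole (s+4): 4 + j428 → |·| = √(4²+428²) = √183200 ≈ 428.02, ∠ = arctan(428/4) ≈ 89.46°
pole (s+20): 20 + j428 → |·| = √(20²+428²) = √183584 ≈ 428.47, ∠ = arctan(428/20) ≈ 87.32°
pole (s+25): 25 + j428 → |·| = √(25²+428²) = √183809 ≈ 428.73, ∠ = arctan(428/25) ≈ 86.66°
|H| = 20 · 495.67 / 7.8626e+07 ≈ 0.00012608
Gain = 20 log₁₀(0.00012608) ≈ -77.99 dB
∠H = 59.71° − 263.44° = -203.73° ≡ 156.27° (principal value)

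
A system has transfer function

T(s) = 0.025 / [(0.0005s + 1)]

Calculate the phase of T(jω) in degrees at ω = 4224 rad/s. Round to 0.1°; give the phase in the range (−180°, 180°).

At ω = 4224 rad/s:
pole (1 + j4224·0.0005) = 1 + j2.112 → |·| ≈ 2.3368, ∠ ≈ 64.66°
∠T = (0°) − (64.66°) = -64.66°

-64.7°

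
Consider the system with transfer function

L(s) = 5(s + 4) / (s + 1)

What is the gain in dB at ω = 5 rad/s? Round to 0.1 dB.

At s = jω = j5:
zero (s+4): 4 + j5 → |·| = √(4²+5²) = √41 ≈ 6.4031, ∠ = arctan(5/4) ≈ 51.34°
pole (s+1): 1 + j5 → |·| = √(1²+5²) = √26 ≈ 5.099, ∠ = arctan(5/1) ≈ 78.69°
|L| = 5 · 6.4031 / 5.099 ≈ 6.2788
Gain = 20 log₁₀(6.2788) ≈ 15.96 dB

16.0 dB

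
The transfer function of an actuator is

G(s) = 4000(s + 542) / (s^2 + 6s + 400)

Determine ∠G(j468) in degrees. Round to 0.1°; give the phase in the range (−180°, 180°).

-138.5°

At s = jω = j468:
zero (s+542): 542 + j468 → |·| = √(542²+468²) = √512788 ≈ 716.09, ∠ = arctan(468/542) ≈ 40.81°
quadratic: (j468)² + 6·j468 + 400 = -218624 + j2808 → |·| ≈ 2.1864e+05, ∠ ≈ 179.26°
∠G = 40.81° − 179.26° = -138.45°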